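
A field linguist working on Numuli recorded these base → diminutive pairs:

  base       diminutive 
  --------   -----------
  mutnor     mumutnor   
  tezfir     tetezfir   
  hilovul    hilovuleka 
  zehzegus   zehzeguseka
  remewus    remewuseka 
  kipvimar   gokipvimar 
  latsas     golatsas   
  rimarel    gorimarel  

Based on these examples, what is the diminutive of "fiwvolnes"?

gofiwvolnes

mutnor and kipvimar both end in -r yet inflect differently (mumutnor, gokipvimar), so the final letter is not what conditions the rule; the last vowel is.
"fiwvolnes" has last vowel 'e'. The one such stem in the data (rimarel → gorimarel) adds the prefix go-, so the same rule applies.
The other patterns: stems whose last vowel is 'i' or 'o' repeat the first consonant+vowel as a prefix; stems whose last vowel is 'u' add -eka.
So fiwvolnes → gofiwvolnes.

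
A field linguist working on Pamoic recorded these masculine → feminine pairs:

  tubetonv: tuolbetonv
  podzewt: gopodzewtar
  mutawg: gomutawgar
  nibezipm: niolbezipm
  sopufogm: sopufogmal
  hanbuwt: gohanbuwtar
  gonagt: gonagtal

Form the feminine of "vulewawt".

"vulewawt" has second-to-last letter 'w'. The stems whose second-to-last letter is 'w' (podzewt → gopodzewtar, mutawg → gomutawgar, hanbuwt → gohanbuwtar) add go- … -ar around the stem.
So vulewawt → govulewawtar.

govulewawtar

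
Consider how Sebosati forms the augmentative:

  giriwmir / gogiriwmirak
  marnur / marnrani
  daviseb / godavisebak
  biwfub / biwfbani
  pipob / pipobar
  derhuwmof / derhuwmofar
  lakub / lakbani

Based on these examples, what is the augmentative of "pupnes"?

gopupnesak

"pupnes" has last vowel 'e'. The one such stem in the data (daviseb → godavisebak) adds go- … -ak around the stem, so the same rule applies.
So pupnes → gopupnesak.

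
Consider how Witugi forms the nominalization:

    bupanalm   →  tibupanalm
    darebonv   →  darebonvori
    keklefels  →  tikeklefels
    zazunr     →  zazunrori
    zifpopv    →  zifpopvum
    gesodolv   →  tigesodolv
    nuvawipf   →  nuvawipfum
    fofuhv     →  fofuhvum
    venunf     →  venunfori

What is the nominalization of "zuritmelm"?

tizuritmelm

gesodolv and darebonv both end in -v yet inflect differently (tigesodolv, darebonvori), so the final letter is not what conditions the rule; the second-to-last letter is.
"zuritmelm" has second-to-last letter 'l'. The stems whose second-to-last letter is 'l' (bupanalm → tibupanalm, gesodolv → tigesodolv, keklefels → tikeklefels) add the prefix ti-.
The other patterns: stems whose second-to-last letter is 'n' add -ori; stems whose second-to-last letter is 'h' or 'p' add -um.
So zuritmelm → tizuritmelm.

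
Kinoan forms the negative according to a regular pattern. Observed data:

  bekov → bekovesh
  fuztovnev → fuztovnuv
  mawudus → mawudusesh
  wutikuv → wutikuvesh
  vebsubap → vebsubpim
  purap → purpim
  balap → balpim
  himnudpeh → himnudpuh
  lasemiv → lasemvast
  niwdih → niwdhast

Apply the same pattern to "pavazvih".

niwdih and himnudpeh both end in -h yet inflect differently (niwdhast, himnudpuh), so the final letter is not what conditions the rule; the last vowel is.
"pavazvih" has last vowel 'i'. The stems whose last vowel is 'i' (niwdih → niwdhast, lasemiv → lasemvast) delete the last vowel and add -ast.
So pavazvih → pavazvhast.

pavazvhast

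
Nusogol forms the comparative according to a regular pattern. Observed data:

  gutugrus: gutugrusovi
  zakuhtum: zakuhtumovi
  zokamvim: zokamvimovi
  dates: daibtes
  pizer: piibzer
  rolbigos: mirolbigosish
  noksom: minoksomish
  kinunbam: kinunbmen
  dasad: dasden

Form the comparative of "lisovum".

gutugrus and dates both end in -s yet inflect differently (gutugrusovi, daibtes), so the final letter is not what conditions the rule; the last vowel is.
"lisovum" has last vowel 'u'. The stems whose last vowel is 'u' (gutugrus → gutugrusovi, zakuhtum → zakuhtumovi) add -ovi.
The other patterns: stems whose last vowel is 'e' insert -ib- after the first vowel; stems whose last vowel is 'o' add mi- … -ish around the stem; stems whose last vowel is 'a' delete the last vowel and add -en.
So lisovum → lisovumovi.

lisovumovi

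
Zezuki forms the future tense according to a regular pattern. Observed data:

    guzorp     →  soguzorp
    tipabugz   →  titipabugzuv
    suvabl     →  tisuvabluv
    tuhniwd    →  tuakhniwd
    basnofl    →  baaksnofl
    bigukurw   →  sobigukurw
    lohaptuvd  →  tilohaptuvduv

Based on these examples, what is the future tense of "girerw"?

tuhniwd and lohaptuvd both end in -d yet inflect differently (tuakhniwd, tilohaptuvduv), so the final letter is not what conditions the rule; the second-to-last letter is.
"girerw" has second-to-last letter 'r'. The stems whose second-to-last letter is 'r' (guzorp → soguzorp, bigukurw → sobigukurw) add the prefix so-.
The other patterns: stems whose second-to-last letter is 'f' or 'w' insert -ak- after the first vowel; stems whose second-to-last letter is 'b', 'g' or 'v' add ti- … -uv around the stem.
So girerw → sogirerw.

sogirerw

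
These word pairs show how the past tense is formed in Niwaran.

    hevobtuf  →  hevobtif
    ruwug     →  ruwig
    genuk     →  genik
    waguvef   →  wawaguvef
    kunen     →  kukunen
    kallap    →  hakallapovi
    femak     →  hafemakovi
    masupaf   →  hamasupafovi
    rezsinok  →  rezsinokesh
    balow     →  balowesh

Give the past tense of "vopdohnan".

havopdohnanovi

"vopdohnan" has last vowel 'a'. The stems whose last vowel is 'a' (kallap → hakallapovi, femak → hafemakovi, masupaf → hamasupafovi) add ha- … -ovi around the stem.
The other patterns: stems whose last vowel is 'u' change the last vowel to 'i'; stems whose last vowel is 'e' repeat the first consonant+vowel as a prefix; stems whose last vowel is 'o' add -esh.
So vopdohnan → havopdohnanovi.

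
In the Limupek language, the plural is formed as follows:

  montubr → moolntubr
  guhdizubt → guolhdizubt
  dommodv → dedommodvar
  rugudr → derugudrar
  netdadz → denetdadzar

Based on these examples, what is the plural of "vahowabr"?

vaolhowabr

montubr and rugudr both end in -r yet inflect differently (moolntubr, derugudrar), so the final letter is not what conditions the rule; the second-to-last letter is.
"vahowabr" has second-to-last letter 'b'. The stems whose second-to-last letter is 'b' (montubr → moolntubr, guhdizubt → guolhdizubt) insert -ol- after the first vowel.
The other pattern: stems whose second-to-last letter is 'd' add de- … -ar around the stem.
So vahowabr → vaolhowabr.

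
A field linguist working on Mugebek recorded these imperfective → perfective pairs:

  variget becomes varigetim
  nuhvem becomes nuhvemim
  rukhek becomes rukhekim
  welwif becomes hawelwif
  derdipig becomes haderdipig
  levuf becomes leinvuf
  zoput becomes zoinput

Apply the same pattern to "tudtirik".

hatudtirik

welwif and levuf both end in -f yet inflect differently (hawelwif, leinvuf), so the final letter is not what conditions the rule; the last vowel is.
"tudtirik" has last vowel 'i'. The stems whose last vowel is 'i' (welwif → hawelwif, derdipig → haderdipig) add the prefix ha-.
So tudtirik → hatudtirik.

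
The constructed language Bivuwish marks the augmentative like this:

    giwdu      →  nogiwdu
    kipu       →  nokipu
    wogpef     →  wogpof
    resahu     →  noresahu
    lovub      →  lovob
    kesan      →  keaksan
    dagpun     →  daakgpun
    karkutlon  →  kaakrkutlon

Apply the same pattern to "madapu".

nomadapu

dagpun and resahu both have last vowel 'u' yet inflect differently (daakgpun, noresahu), so the last vowel is not what conditions the rule; the final letter is.
"madapu" ends in -u. The stems ending in -u (resahu → noresahu, kipu → nokipu, giwdu → nogiwdu) add the prefix no-.
So madapu → nomadapu.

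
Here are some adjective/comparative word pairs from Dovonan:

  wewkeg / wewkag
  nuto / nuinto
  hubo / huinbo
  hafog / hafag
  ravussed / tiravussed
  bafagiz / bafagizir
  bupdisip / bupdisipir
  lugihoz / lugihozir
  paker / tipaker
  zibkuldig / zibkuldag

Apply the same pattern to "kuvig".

kuvag

bupdisip and zibkuldig both have last vowel 'i' yet inflect differently (bupdisipir, zibkuldag), so the last vowel is not what conditions the rule; the final letter is.
"kuvig" ends in -g. The stems ending in -g (wewkeg → wewkag, zibkuldig → zibkuldag, hafog → hafag) change the last vowel to 'a'.
So kuvig → kuvag.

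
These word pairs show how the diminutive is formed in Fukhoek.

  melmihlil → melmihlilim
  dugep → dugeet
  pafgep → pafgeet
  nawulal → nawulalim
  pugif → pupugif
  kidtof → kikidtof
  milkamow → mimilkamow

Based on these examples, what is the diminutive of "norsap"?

"norsap" ends in -p. The stems ending in -p (pafgep → pafgeet, dugep → dugeet) drop the final letter and add -et.
The other patterns: stems ending in -f or -w repeat the first consonant+vowel as a prefix; stems ending in -l add -im.
So norsap → norsaet.

norsaet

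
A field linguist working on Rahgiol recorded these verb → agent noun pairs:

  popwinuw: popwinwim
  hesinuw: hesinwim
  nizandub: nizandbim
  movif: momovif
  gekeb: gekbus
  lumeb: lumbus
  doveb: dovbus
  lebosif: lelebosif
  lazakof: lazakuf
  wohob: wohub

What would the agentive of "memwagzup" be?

memwagzpim

lumeb and wohob both end in -b yet inflect differently (lumbus, wohub), so the final letter is not what conditions the rule; the last vowel is.
"memwagzup" has last vowel 'u'. The stems whose last vowel is 'u' (popwinuw → popwinwim, nizandub → nizandbim, hesinuw → hesinwim) delete the last vowel and add -im.
So memwagzup → memwagzpim.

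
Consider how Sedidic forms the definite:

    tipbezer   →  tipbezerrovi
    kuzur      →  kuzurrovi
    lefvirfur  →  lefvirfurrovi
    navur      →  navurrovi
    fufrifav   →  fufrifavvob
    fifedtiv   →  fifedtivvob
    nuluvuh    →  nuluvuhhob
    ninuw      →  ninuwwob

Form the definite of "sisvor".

sisvorrovi

"sisvor" ends in -r. The stems ending in -r (tipbezer → tipbezerrovi, kuzur → kuzurrovi, lefvirfur → lefvirfurrovi) double the final consonant and add -ovi.
So sisvor → sisvorrovi.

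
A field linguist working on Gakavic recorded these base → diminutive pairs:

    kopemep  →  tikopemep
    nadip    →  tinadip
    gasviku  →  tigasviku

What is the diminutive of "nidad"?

tinidad

Every pair shown (kopemep → tikopemep, nadip → tinadip, gasviku → tigasviku) follows the same rule: add the prefix ti-.
So nidad → tinidad.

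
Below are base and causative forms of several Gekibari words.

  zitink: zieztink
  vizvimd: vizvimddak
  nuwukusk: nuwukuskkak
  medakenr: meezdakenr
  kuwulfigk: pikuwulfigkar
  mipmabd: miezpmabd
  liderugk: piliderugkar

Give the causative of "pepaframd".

kuwulfigk and zitink both end in -k yet inflect differently (pikuwulfigkar, zieztink), so the final letter is not what conditions the rule; the second-to-last letter is.
"pepaframd" has second-to-last letter 'm'. The one such stem in the data (vizvimd → vizvimddak) doubles the final consonant and adds -ak (as does nuwukusk), so the same rule applies.
The other patterns: stems whose second-to-last letter is 'g' add pi- … -ar around the stem; stems whose second-to-last letter is 'b' or 'n' insert -ez- after the first vowel.
So pepaframd → pepaframddak.

pepaframddak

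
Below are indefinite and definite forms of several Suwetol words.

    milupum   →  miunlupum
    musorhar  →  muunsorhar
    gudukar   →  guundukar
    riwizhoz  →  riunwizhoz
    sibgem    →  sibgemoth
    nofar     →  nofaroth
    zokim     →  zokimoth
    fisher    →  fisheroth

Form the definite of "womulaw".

milupum and sibgem both end in -m yet inflect differently (miunlupum, sibgemoth), so the final letter is not what conditions the rule; the number of vowels is.
"womulaw" has 3 vowels. The stems with 3 vowels (milupum → miunlupum, musorhar → muunsorhar, gudukar → guundukar) insert -un- after the first vowel.
So womulaw → wounmulaw.

wounmulaw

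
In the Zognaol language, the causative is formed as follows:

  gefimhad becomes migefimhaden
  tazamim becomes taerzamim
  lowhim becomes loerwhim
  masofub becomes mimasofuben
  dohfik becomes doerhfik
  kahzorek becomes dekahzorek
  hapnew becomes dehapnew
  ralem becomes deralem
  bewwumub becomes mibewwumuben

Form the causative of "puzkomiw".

"puzkomiw" has last vowel 'i'. The stems whose last vowel is 'i' (dohfik → doerhfik, lowhim → loerwhim, tazamim → taerzamim) insert -er- after the first vowel.
The other patterns: stems whose last vowel is 'e' add the prefix de-; stems whose last vowel is 'a' or 'u' add mi- … -en around the stem.
So puzkomiw → puerzkomiw.

puerzkomiw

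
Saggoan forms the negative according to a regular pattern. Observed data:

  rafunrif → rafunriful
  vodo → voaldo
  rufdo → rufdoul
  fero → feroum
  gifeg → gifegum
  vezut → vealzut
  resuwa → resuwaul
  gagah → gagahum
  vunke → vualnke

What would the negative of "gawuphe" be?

vodo and rufdo both end in -o yet inflect differently (voaldo, rufdoul), so the final letter is not what conditions the rule; the first letter is.
"gawuphe" begins with g-. The stems beginning with g- (gifeg → gifegum, gagah → gagahum) add -um.
The other patterns: stems beginning with v- insert -al- after the first vowel; stems beginning with r- add -ul.
So gawuphe → gawupheum.

gawupheum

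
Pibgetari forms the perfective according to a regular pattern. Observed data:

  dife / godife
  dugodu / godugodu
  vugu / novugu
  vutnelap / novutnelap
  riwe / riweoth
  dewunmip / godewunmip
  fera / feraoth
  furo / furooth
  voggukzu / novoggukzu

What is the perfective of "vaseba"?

novaseba

voggukzu and dugodu both end in -u yet inflect differently (novoggukzu, godugodu), so the final letter is not what conditions the rule; the first letter is.
"vaseba" begins with v-. The stems beginning with v- (voggukzu → novoggukzu, vutnelap → novutnelap, vugu → novugu) add the prefix no-.
The other patterns: stems beginning with d- add the prefix go-; stems beginning with f- or r- add -oth.
So vaseba → novaseba.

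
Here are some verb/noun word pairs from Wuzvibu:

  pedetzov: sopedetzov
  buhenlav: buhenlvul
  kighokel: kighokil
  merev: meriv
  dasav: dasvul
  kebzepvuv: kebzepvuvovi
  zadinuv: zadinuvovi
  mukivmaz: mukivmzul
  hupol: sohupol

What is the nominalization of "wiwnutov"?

pedetzov and buhenlav both end in -v yet inflect differently (sopedetzov, buhenlvul), so the final letter is not what conditions the rule; the last vowel is.
"wiwnutov" has last vowel 'o'. The stems whose last vowel is 'o' (pedetzov → sopedetzov, hupol → sohupol) add the prefix so-.
So wiwnutov → sowiwnutov.

sowiwnutov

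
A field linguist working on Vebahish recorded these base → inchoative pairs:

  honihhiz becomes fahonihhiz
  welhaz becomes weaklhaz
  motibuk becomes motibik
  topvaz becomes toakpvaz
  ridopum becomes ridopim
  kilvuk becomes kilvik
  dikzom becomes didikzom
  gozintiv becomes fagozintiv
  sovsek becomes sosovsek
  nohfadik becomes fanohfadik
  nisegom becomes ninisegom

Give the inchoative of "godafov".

gogodafov

welhaz and honihhiz both end in -z yet inflect differently (weaklhaz, fahonihhiz), so the final letter is not what conditions the rule; the last vowel is.
"godafov" has last vowel 'o'. The stems whose last vowel is 'o' (nisegom → ninisegom, dikzom → didikzom) repeat the first consonant+vowel as a prefix.
So godafov → gogodafov.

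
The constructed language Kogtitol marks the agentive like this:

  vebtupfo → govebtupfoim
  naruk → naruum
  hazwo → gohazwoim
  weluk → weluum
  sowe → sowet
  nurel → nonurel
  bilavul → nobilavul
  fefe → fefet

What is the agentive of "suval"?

fefe and nurel both have last vowel 'e' yet inflect differently (fefet, nonurel), so the last vowel is not what conditions the rule; the final letter is.
"suval" ends in -l. The stems ending in -l (nurel → nonurel, bilavul → nobilavul) add the prefix no-.
The other patterns: stems ending in -e drop the final letter and add -et; stems ending in -k drop the final letter and add -um; stems ending in -o add go- … -im around the stem.
So suval → nosuval.

nosuval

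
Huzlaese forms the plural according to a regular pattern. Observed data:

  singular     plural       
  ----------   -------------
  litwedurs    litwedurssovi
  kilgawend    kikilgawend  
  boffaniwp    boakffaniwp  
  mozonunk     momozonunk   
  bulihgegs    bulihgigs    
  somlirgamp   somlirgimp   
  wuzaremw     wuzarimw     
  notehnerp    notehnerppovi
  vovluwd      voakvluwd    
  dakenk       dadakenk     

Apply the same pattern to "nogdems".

nogdims

"nogdems" has second-to-last letter 'm'. The stems whose second-to-last letter is 'm' (wuzaremw → wuzarimw, somlirgamp → somlirgimp) change the last vowel to 'i'.
So nogdems → nogdims.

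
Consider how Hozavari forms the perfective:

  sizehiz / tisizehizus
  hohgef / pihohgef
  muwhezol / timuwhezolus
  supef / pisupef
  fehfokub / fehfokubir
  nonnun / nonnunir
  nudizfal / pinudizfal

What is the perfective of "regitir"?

tiregitirus

muwhezol and nudizfal both end in -l yet inflect differently (timuwhezolus, pinudizfal), so the final letter is not what conditions the rule; the last vowel is.
"regitir" has last vowel 'i'. The one such stem in the data (sizehiz → tisizehizus) adds ti- … -us around the stem, so the same rule applies.
The other patterns: stems whose last vowel is 'u' add -ir; stems whose last vowel is 'a' or 'e' add the prefix pi-.
So regitir → tiregitirus.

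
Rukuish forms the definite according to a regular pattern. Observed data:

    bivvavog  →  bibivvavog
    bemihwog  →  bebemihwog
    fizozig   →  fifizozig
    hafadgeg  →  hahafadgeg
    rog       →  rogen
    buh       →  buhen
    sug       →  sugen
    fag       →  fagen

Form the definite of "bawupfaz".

babawupfaz

fizozig and sug both end in -g yet inflect differently (fifizozig, sugen), so the final letter is not what conditions the rule; the number of vowels is.
"bawupfaz" has 3 vowels. The stems with 3 vowels (fizozig → fifizozig, bivvavog → bibivvavog, hafadgeg → hahafadgeg) repeat the first consonant+vowel as a prefix.
The other pattern: stems with 1 vowel add -en.
So bawupfaz → babawupfaz.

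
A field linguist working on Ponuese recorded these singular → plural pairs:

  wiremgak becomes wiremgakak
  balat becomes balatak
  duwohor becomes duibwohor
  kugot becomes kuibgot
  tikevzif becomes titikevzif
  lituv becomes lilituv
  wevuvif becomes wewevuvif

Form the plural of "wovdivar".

"wovdivar" has last vowel 'a'. The stems whose last vowel is 'a' (wiremgak → wiremgakak, balat → balatak) add -ak.
The other patterns: stems whose last vowel is 'o' insert -ib- after the first vowel; stems whose last vowel is 'i' or 'u' repeat the first consonant+vowel as a prefix.
So wovdivar → wovdivarak.

wovdivarak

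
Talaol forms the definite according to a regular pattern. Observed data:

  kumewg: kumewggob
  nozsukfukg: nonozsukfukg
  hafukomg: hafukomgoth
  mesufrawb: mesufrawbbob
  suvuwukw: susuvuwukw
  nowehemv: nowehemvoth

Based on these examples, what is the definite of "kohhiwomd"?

"kohhiwomd" has second-to-last letter 'm'. The stems whose second-to-last letter is 'm' (hafukomg → hafukomgoth, nowehemv → nowehemvoth) add -oth.
So kohhiwomd → kohhiwomdoth.

kohhiwomdoth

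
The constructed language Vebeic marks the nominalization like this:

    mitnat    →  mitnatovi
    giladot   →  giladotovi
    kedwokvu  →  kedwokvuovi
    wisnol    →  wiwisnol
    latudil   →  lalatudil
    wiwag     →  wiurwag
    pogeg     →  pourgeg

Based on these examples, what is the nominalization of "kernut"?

kernutovi

giladot and wisnol both have last vowel 'o' yet inflect differently (giladotovi, wiwisnol), so the last vowel is not what conditions the rule; the final letter is.
"kernut" ends in -t. The stems ending in -t (mitnat → mitnatovi, giladot → giladotovi) add -ovi.
The other patterns: stems ending in -l repeat the first consonant+vowel as a prefix; stems ending in -g insert -ur- after the first vowel.
So kernut → kernutovi.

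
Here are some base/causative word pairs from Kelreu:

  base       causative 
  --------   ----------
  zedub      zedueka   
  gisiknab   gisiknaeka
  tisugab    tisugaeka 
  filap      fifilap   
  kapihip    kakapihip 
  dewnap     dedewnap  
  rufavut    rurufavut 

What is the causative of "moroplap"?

"moroplap" ends in -p. The stems ending in -p (filap → fifilap, kapihip → kakapihip, dewnap → dedewnap) repeat the first consonant+vowel as a prefix.
The other pattern: stems ending in -b drop the final letter and add -eka.
So moroplap → momoroplap.

momoroplap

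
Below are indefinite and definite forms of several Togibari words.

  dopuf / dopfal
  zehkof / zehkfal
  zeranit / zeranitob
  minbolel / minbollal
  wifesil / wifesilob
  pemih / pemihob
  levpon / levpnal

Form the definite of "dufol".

"dufol" has last vowel 'o'. The stems whose last vowel is 'o' (zehkof → zehkfal, levpon → levpnal) delete the last vowel and add -al.
So dufol → duflal.

duflal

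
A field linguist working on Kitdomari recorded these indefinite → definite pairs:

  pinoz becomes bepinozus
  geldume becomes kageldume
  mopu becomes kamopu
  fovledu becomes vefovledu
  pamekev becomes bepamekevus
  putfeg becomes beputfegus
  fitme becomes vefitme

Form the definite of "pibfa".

fovledu and mopu both end in -u yet inflect differently (vefovledu, kamopu), so the final letter is not what conditions the rule; the first letter is.
"pibfa" begins with p-. The stems beginning with p- (pamekev → bepamekevus, putfeg → beputfegus, pinoz → bepinozus) add be- … -us around the stem.
So pibfa → bepibfaus.

bepibfaus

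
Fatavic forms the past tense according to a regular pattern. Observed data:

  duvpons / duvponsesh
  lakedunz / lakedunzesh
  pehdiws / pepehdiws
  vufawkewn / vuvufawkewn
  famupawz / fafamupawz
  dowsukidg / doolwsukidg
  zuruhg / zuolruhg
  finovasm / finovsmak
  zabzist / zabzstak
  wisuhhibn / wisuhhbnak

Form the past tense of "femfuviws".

duvpons and pehdiws both end in -s yet inflect differently (duvponsesh, pepehdiws), so the final letter is not what conditions the rule; the second-to-last letter is.
"femfuviws" has second-to-last letter 'w'. The stems whose second-to-last letter is 'w' (pehdiws → pepehdiws, vufawkewn → vuvufawkewn, famupawz → fafamupawz) repeat the first consonant+vowel as a prefix.
So femfuviws → fefemfuviws.

fefemfuviws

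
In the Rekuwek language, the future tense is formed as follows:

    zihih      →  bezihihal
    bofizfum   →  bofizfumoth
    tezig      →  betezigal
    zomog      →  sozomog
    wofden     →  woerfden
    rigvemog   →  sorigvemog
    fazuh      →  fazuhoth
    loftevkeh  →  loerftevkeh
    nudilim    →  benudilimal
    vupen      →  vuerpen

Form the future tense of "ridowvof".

soridowvof

"ridowvof" has last vowel 'o'. The stems whose last vowel is 'o' (zomog → sozomog, rigvemog → sorigvemog) add the prefix so-.
The other patterns: stems whose last vowel is 'u' add -oth; stems whose last vowel is 'e' insert -er- after the first vowel; stems whose last vowel is 'i' add be- … -al around the stem.
So ridowvof → soridowvof.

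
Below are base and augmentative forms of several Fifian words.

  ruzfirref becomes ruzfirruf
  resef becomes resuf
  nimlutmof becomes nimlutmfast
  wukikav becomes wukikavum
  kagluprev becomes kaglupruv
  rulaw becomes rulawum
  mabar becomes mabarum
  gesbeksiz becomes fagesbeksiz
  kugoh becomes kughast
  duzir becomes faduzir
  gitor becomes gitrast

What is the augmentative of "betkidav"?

betkidavum

wukikav and kagluprev both end in -v yet inflect differently (wukikavum, kaglupruv), so the final letter is not what conditions the rule; the last vowel is.
"betkidav" has last vowel 'a'. The stems whose last vowel is 'a' (rulaw → rulawum, wukikav → wukikavum, mabar → mabarum) add -um.
The other patterns: stems whose last vowel is 'e' change the last vowel to 'u'; stems whose last vowel is 'o' delete the last vowel and add -ast; stems whose last vowel is 'i' add the prefix fa-.
So betkidav → betkidavum.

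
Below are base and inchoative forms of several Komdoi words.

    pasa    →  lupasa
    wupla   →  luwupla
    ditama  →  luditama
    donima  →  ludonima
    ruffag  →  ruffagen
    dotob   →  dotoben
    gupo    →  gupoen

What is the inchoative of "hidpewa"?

pasa and ruffag both have last vowel 'a' yet inflect differently (lupasa, ruffagen), so the last vowel is not what conditions the rule; the final letter is.
"hidpewa" ends in -a. The stems ending in -a (pasa → lupasa, wupla → luwupla, ditama → luditama) add the prefix lu-.
The other pattern: stems ending in -b, -g or -o add -en.
So hidpewa → luhidpewa.

luhidpewa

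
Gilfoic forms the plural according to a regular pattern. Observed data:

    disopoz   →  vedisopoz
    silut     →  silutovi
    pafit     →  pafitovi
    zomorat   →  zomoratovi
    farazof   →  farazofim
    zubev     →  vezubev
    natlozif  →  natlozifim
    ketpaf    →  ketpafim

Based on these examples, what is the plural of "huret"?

huretovi

natlozif and pafit both have last vowel 'i' yet inflect differently (natlozifim, pafitovi), so the last vowel is not what conditions the rule; the final letter is.
"huret" ends in -t. The stems ending in -t (pafit → pafitovi, zomorat → zomoratovi, silut → silutovi) add -ovi.
The other patterns: stems ending in -f add -im; stems ending in -v or -z add the prefix ve-.
So huret → huretovi.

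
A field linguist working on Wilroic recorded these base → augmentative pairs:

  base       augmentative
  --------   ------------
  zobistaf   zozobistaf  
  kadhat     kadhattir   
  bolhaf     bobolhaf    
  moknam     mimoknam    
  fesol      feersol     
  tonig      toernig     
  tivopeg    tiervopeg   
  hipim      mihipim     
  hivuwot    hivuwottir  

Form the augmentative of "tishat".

"tishat" ends in -t. The stems ending in -t (kadhat → kadhattir, hivuwot → hivuwottir) double the final consonant and add -ir.
So tishat → tishattir.

tishattir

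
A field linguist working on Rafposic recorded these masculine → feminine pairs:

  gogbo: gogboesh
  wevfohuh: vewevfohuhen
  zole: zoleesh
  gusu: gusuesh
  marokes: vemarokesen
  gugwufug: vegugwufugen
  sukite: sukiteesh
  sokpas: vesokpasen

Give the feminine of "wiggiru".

wiggiruesh

sukite and marokes both have last vowel 'e' yet inflect differently (sukiteesh, vemarokesen), so the last vowel is not what conditions the rule; whether the stem ends in a vowel or a consonant is.
"wiggiru" ends in a vowel. The stems ending in a vowel (gogbo → gogboesh, sukite → sukiteesh, zole → zoleesh) add -esh.
So wiggiru → wiggiruesh.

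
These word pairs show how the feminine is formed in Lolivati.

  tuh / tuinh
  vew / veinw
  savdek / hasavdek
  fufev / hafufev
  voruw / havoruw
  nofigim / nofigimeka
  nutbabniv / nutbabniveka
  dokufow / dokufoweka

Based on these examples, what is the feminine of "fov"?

vew and voruw both end in -w yet inflect differently (veinw, havoruw), so the final letter is not what conditions the rule; the number of vowels is.
"fov" has 1 vowel. The stems with 1 vowel (tuh → tuinh, vew → veinw) insert -in- after the first vowel.
The other patterns: stems with 2 vowels add the prefix ha-; stems with 3 vowels add -eka.
So fov → foinv.

foinv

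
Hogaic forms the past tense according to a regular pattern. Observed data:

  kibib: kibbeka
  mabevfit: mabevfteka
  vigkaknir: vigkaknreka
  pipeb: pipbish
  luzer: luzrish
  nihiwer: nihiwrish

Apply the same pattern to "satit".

satteka

"satit" has last vowel 'i'. The stems whose last vowel is 'i' (kibib → kibbeka, mabevfit → mabevfteka, vigkaknir → vigkaknreka) delete the last vowel and add -eka.
So satit → satteka.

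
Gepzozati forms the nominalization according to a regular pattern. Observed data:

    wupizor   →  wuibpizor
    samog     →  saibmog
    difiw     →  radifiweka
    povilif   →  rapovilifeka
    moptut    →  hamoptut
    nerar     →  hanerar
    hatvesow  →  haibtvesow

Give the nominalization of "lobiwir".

ralobiwireka

hatvesow and difiw both end in -w yet inflect differently (haibtvesow, radifiweka), so the final letter is not what conditions the rule; the last vowel is.
"lobiwir" has last vowel 'i'. The stems whose last vowel is 'i' (povilif → rapovilifeka, difiw → radifiweka) add ra- … -eka around the stem.
So lobiwir → ralobiwireka.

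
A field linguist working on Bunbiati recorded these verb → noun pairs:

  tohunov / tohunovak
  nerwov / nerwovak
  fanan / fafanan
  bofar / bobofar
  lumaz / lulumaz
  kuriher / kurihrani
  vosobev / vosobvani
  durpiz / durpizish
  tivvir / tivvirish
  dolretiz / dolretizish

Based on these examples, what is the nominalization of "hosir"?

"hosir" has last vowel 'i'. The stems whose last vowel is 'i' (durpiz → durpizish, tivvir → tivvirish, dolretiz → dolretizish) add -ish.
So hosir → hosirish.

hosirish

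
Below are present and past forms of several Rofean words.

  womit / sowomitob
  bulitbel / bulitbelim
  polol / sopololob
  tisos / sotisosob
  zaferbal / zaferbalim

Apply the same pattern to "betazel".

betazelim

bulitbel and polol both end in -l yet inflect differently (bulitbelim, sopololob), so the final letter is not what conditions the rule; the number of vowels is.
"betazel" has 3 vowels. The stems with 3 vowels (bulitbel → bulitbelim, zaferbal → zaferbalim) add -im.
The other pattern: stems with 2 vowels add so- … -ob around the stem.
So betazel → betazelim.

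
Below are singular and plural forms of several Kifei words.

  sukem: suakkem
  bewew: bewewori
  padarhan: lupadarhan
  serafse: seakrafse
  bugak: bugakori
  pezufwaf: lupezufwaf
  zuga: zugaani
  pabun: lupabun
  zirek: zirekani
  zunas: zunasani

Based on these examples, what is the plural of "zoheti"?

zohetiani

zirek and bugak both end in -k yet inflect differently (zirekani, bugakori), so the final letter is not what conditions the rule; the first letter is.
"zoheti" begins with z-. The stems beginning with z- (zirek → zirekani, zunas → zunasani, zuga → zugaani) add -ani.
The other patterns: stems beginning with p- add the prefix lu-; stems beginning with s- insert -ak- after the first vowel; stems beginning with b- add -ori.
So zoheti → zohetiani.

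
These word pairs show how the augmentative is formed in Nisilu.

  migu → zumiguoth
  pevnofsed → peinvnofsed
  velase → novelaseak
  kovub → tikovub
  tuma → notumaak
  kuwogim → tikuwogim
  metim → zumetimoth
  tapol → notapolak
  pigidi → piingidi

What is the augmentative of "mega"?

kuwogim and metim both end in -m yet inflect differently (tikuwogim, zumetimoth), so the final letter is not what conditions the rule; the first letter is.
"mega" begins with m-. The stems beginning with m- (migu → zumiguoth, metim → zumetimoth) add zu- … -oth around the stem.
The other patterns: stems beginning with k- add the prefix ti-; stems beginning with p- insert -in- after the first vowel; stems beginning with t- or v- add no- … -ak around the stem.
So mega → zumegaoth.

zumegaoth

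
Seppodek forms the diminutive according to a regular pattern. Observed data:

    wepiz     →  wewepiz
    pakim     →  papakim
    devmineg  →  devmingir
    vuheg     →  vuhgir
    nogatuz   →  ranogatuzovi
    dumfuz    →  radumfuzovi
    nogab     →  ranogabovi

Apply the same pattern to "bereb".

berbir

wepiz and nogatuz both end in -z yet inflect differently (wewepiz, ranogatuzovi), so the final letter is not what conditions the rule; the last vowel is.
"bereb" has last vowel 'e'. The stems whose last vowel is 'e' (devmineg → devmingir, vuheg → vuhgir) delete the last vowel and add -ir.
So bereb → berbir.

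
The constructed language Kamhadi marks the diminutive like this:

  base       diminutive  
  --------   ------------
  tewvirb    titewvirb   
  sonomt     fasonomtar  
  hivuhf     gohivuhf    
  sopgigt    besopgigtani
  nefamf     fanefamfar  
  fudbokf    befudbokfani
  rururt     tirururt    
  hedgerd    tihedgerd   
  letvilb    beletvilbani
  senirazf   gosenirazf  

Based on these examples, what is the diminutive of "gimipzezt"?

gogimipzezt

sonomt and rururt both end in -t yet inflect differently (fasonomtar, tirururt), so the final letter is not what conditions the rule; the second-to-last letter is.
"gimipzezt" has second-to-last letter 'z'. The one such stem in the data (senirazf → gosenirazf) adds the prefix go-, so the same rule applies.
So gimipzezt → gogimipzezt.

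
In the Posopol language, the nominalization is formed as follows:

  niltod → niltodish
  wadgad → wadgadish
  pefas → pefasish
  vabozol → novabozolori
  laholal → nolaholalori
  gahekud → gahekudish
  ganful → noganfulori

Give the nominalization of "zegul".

nozegulori

vabozol and niltod both have last vowel 'o' yet inflect differently (novabozolori, niltodish), so the last vowel is not what conditions the rule; the final letter is.
"zegul" ends in -l. The stems ending in -l (ganful → noganfulori, vabozol → novabozolori, laholal → nolaholalori) add no- … -ori around the stem.
So zegul → nozegulori.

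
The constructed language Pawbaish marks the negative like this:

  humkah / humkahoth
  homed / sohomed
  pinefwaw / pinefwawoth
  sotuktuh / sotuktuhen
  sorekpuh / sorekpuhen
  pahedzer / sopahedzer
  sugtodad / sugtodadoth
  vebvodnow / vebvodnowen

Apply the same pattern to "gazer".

sogazer

sugtodad and homed both end in -d yet inflect differently (sugtodadoth, sohomed), so the final letter is not what conditions the rule; the last vowel is.
"gazer" has last vowel 'e'. The stems whose last vowel is 'e' (homed → sohomed, pahedzer → sopahedzer) add the prefix so-.
The other patterns: stems whose last vowel is 'a' add -oth; stems whose last vowel is 'o' or 'u' add -en.
So gazer → sogazer.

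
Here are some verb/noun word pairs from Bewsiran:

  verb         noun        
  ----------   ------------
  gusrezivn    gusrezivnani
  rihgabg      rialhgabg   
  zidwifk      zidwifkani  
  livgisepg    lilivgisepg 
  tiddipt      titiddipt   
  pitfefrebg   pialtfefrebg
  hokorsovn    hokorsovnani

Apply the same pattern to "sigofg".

sigofgani

pitfefrebg and livgisepg both end in -g yet inflect differently (pialtfefrebg, lilivgisepg), so the final letter is not what conditions the rule; the second-to-last letter is.
"sigofg" has second-to-last letter 'f'. The one such stem in the data (zidwifk → zidwifkani) adds -ani, so the same rule applies.
The other patterns: stems whose second-to-last letter is 'b' insert -al- after the first vowel; stems whose second-to-last letter is 'p' repeat the first consonant+vowel as a prefix.
So sigofg → sigofgani.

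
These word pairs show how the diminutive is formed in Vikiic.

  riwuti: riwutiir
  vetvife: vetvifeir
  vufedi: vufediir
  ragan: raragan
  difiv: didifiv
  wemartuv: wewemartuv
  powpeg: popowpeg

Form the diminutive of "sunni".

riwuti and difiv both have last vowel 'i' yet inflect differently (riwutiir, didifiv), so the last vowel is not what conditions the rule; whether the stem ends in a vowel or a consonant is.
"sunni" ends in a vowel. The stems ending in a vowel (riwuti → riwutiir, vetvife → vetvifeir, vufedi → vufediir) add -ir.
The other pattern: stems ending in a consonant repeat the first consonant+vowel as a prefix.
So sunni → sunniir.

sunniir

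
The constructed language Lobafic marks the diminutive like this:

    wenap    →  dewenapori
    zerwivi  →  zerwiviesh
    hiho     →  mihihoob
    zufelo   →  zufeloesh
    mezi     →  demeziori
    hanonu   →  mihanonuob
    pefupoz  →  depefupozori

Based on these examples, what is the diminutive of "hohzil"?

mihohzilob

"hohzil" begins with h-. The stems beginning with h- (hiho → mihihoob, hanonu → mihanonuob) add mi- … -ob around the stem.
So hohzil → mihohzilob.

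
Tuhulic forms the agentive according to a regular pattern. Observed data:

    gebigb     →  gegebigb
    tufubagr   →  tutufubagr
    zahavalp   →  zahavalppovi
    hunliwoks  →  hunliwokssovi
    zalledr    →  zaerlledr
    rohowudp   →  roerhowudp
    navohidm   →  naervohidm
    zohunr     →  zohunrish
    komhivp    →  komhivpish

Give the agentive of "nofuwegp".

nonofuwegp

tufubagr and zalledr both end in -r yet inflect differently (tutufubagr, zaerlledr), so the final letter is not what conditions the rule; the second-to-last letter is.
"nofuwegp" has second-to-last letter 'g'. The stems whose second-to-last letter is 'g' (gebigb → gegebigb, tufubagr → tutufubagr) repeat the first consonant+vowel as a prefix.
So nofuwegp → nonofuwegp.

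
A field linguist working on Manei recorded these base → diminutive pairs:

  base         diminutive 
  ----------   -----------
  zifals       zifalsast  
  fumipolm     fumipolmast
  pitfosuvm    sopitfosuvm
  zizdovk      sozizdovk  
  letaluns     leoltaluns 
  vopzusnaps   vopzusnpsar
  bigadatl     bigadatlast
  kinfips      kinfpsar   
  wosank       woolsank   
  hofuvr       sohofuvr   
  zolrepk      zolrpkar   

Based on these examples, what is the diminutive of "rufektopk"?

rufektpkar

vopzusnaps and letaluns both end in -s yet inflect differently (vopzusnpsar, leoltaluns), so the final letter is not what conditions the rule; the second-to-last letter is.
"rufektopk" has second-to-last letter 'p'. The stems whose second-to-last letter is 'p' (vopzusnaps → vopzusnpsar, zolrepk → zolrpkar, kinfips → kinfpsar) delete the last vowel and add -ar.
The other patterns: stems whose second-to-last letter is 'n' insert -ol- after the first vowel; stems whose second-to-last letter is 'v' add the prefix so-; stems whose second-to-last letter is 'l' or 't' add -ast.
So rufektopk → rufektpkar.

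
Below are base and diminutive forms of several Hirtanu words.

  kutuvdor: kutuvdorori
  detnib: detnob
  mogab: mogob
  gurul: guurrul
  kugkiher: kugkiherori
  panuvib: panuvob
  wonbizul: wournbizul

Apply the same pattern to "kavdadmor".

kavdadmorori

panuvib and kugkiher both have 3 vowels yet inflect differently (panuvob, kugkiherori), so the number of vowels is not what conditions the rule; the final letter is.
"kavdadmor" ends in -r. The stems ending in -r (kugkiher → kugkiherori, kutuvdor → kutuvdorori) add -ori.
The other patterns: stems ending in -b change the last vowel to 'o'; stems ending in -l insert -ur- after the first vowel.
So kavdadmor → kavdadmorori.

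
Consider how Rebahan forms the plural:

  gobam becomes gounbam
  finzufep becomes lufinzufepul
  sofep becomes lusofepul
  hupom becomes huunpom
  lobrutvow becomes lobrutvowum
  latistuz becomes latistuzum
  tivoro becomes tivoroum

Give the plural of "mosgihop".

hupom and tivoro both have last vowel 'o' yet inflect differently (huunpom, tivoroum), so the last vowel is not what conditions the rule; the final letter is.
"mosgihop" ends in -p. The stems ending in -p (finzufep → lufinzufepul, sofep → lusofepul) add lu- … -ul around the stem.
So mosgihop → lumosgihopul.

lumosgihopul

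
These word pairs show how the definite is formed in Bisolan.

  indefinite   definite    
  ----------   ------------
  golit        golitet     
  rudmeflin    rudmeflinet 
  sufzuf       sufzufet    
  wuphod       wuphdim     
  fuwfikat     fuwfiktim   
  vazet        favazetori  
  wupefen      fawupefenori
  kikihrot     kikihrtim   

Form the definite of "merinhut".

vazet and kikihrot both end in -t yet inflect differently (favazetori, kikihrtim), so the final letter is not what conditions the rule; the last vowel is.
"merinhut" has last vowel 'u'. The one such stem in the data (sufzuf → sufzufet) adds -et, so the same rule applies.
The other patterns: stems whose last vowel is 'e' add fa- … -ori around the stem; stems whose last vowel is 'a' or 'o' delete the last vowel and add -im.
So merinhut → merinhutet.

merinhutet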